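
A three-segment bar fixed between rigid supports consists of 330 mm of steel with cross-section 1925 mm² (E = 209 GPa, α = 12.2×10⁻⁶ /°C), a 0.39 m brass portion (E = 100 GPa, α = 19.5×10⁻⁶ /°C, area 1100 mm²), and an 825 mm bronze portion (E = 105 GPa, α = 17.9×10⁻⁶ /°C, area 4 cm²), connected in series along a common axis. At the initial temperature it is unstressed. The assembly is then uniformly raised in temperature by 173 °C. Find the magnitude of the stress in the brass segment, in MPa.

Free thermal expansion of the whole bar: Σ αᵢΔT Lᵢ = 12.2×10⁻⁶×173×330 + 19.5×10⁻⁶×173×390 + 17.9×10⁻⁶×173×825 = 4.567 mm.
Since the ends are fixed, an axial force P builds up, equal in every segment, with P · Σ Lᵢ/(AᵢEᵢ) = δ_free.
The series flexibility is Σ Lᵢ/(AᵢEᵢ) = 330/(1925×209×10³) + 390/(1100×100×10³) + 825/(400×105×10³) = 2.401×10⁻⁵ mm/N.
Hence P = δ_free / Σ(L/AE) = 4.567/2.401×10⁻⁵ = 190.2 kN (compressive).
σ_{brass} = P / A = 190200 / 1100 = 172.9 MPa.

σ ≈ 173 MPa (compressive)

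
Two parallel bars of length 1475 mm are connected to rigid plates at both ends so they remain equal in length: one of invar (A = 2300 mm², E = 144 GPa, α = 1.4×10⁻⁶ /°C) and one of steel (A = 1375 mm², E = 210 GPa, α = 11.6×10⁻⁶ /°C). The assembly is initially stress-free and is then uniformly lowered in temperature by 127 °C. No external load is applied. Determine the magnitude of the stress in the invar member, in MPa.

σ ≈ 86.9 MPa (compressive)

Equilibrium of a rigid end plate with no external load gives equal and opposite internal forces ±P in the two members. Since α_{steel} > α_{invar}, cooling drives the steel into tension and the invar into compression.
Setting the final lengths equal and cancelling L: (α₁ − α₂)ΔT = P/(A₁E₁) + P/(A₂E₂).
|α₁ − α₂|·ΔT = 10.2×10⁻⁶ × 127 = 0.001295.
1/(A₁E₁) + 1/(A₂E₂) = 1/(2300×144×10³) + 1/(1375×210×10³) = 6.483×10⁻⁹ N⁻¹.
P = 0.001295 / 6.483×10⁻⁹ = 199800 N = 199.8 kN.
σ_{invar} = P/A₁ = 199800/2300 = 86.88 MPa, compressive.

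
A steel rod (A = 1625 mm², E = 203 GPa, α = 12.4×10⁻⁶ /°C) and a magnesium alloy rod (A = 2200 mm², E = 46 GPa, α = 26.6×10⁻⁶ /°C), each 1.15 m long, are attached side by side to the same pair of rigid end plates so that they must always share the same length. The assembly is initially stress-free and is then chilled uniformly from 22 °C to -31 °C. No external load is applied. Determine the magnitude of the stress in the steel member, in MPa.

Equilibrium of a rigid end plate with no external load gives equal and opposite internal forces ±P in the two members. Since α_{magnesium alloy} > α_{steel}, cooling drives the magnesium alloy into tension and the steel into compression.
Compatibility of the two members (thermal + elastic change equal): (α₁ − α₂)ΔT = P·[1/(A₁E₁) + 1/(A₂E₂)].
|α₁ − α₂|·ΔT = 14.2×10⁻⁶ × 53 = 0.0007526.
1/(A₁E₁) + 1/(A₂E₂) = 1/(1625×203×10³) + 1/(2200×46×10³) = 1.291×10⁻⁸ N⁻¹.
So P = 0.0007526 / 1.291×10⁻⁸ = 58.28 kN.
σ_{steel} = P/A₁ = 58280/1625 = 35.87 MPa, compressive.

σ ≈ 35.9 MPa (compressive)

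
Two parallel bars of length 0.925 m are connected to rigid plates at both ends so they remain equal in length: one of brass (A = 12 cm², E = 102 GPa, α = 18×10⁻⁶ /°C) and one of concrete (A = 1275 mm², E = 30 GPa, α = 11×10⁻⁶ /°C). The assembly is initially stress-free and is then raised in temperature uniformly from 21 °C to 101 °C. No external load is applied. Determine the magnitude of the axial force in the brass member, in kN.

P ≈ 16.3 kN (compressive in the brass)

Both members must finish at the same length. With the larger α, the brass tends to over-expand; the plates restrain it, putting the brass in compression and the concrete in tension. With no external load the two internal forces are equal and opposite, magnitude P.
Compatibility of the two members (thermal + elastic change equal): (α₁ − α₂)ΔT = P·[1/(A₁E₁) + 1/(A₂E₂)].
|α₁ − α₂|·ΔT = 7×10⁻⁶ × 80 = 0.00056.
1/(A₁E₁) + 1/(A₂E₂) = 1/(1200×102×10³) + 1/(1275×30×10³) = 3.431×10⁻⁸ N⁻¹.
So P = 0.00056 / 3.431×10⁻⁸ = 16.32 kN.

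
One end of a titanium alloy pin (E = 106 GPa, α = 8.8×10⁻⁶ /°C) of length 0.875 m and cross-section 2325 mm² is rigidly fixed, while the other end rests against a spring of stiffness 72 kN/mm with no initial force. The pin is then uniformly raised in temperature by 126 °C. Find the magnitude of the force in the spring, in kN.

P ≈ 55.6 kN

The unrestrained thermal change is αΔT L = 8.8×10⁻⁶ × 126 × 875 = 0.9702 mm.
With a force P in the spring, the elastic change of the pin is PL/(AE) and that of the spring is P/k; compatibility requires their sum to equal δ_free.
P [ L/(AE) + 1/k ] = δ_free → P [ 875/(2325×106×10³) + 1/(72×10³) ] = 0.9702.
P = 0.9702 / 1.744×10⁻⁵ = 55630 N.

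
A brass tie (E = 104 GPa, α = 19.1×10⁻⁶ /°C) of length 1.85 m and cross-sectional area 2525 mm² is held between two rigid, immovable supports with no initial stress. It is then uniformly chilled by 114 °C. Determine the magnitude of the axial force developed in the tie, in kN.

With zero net strain, σ = E·αΔT = 104 GPa × 19.1×10⁻⁶ × 114 = 226.4 MPa.
Then P = σA = 226.4 × 2525 mm² = 571.8 kN, tensile.

P ≈ 572 kN (tensile)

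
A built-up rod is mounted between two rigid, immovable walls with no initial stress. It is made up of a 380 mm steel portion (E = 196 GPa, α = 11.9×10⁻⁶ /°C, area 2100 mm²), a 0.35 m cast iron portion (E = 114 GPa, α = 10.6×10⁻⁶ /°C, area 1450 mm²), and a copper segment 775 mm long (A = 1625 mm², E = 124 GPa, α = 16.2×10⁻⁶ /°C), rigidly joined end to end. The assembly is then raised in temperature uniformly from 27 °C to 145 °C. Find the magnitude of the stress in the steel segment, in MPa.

Free thermal expansion of the whole bar: Σ αᵢΔT Lᵢ = 11.9×10⁻⁶×118×380 + 10.6×10⁻⁶×118×350 + 16.2×10⁻⁶×118×775 = 2.453 mm.
The rigid supports impose zero overall length change; the single axial force P common to all segments must satisfy P Σ Lᵢ/(AᵢEᵢ) = δ_free.
Σ Lᵢ/(AᵢEᵢ) = 380/(2100×196×10³) + 350/(1450×114×10³) + 775/(1625×124×10³) = 6.887×10⁻⁶ mm/N.
P = 2.453 / 6.887×10⁻⁶ = 356200 N = 356.2 kN, compressive.
σ_{steel} = P / A = 356200 / 2100 = 169.6 MPa.

σ ≈ 170 MPa (compressive)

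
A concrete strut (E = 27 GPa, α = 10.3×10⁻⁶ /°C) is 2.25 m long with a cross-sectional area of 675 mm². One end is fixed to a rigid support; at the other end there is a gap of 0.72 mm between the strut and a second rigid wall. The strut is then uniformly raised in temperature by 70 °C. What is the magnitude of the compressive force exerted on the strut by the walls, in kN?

P ≈ 7.31 kN

If the wall were absent the strut would grow by αΔT L = 10.3×10⁻⁶ × 70 × 2250 = 1.622 mm.
The gap closes (δ_free > 0.72 mm) and the wall then resists a further 1.622 − 0.72 = 0.9022 mm of expansion.
That suppressed elongation corresponds to σ = E·Δ/L = 27×10³ × 0.9022/2250 = 10.83 MPa.
P = σA = 10.83 × 675 = 7.308 kN.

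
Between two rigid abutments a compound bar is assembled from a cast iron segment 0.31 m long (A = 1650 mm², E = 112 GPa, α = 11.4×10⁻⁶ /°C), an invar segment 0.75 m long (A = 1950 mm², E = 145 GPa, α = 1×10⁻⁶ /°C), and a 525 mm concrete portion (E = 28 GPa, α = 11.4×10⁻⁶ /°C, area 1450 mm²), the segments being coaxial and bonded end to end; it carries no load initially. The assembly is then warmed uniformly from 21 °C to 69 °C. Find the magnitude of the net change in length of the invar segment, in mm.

If the supports were absent, the total length change would be Σ αᵢΔT Lᵢ = 11.4×10⁻⁶×48×310 + 1×10⁻⁶×48×750 + 11.4×10⁻⁶×48×525 = 0.4929 mm.
The walls prevent any net length change, so an axial force P (same in every segment) develops. Compatibility: P · Σ Lᵢ/(AᵢEᵢ) = δ_free.
The series flexibility is Σ Lᵢ/(AᵢEᵢ) = 310/(1650×112×10³) + 750/(1950×145×10³) + 525/(1450×28×10³) = 1.726×10⁻⁵ mm/N.
So P = 0.4929 / 1.726×10⁻⁵ = 28.56 kN, compressive.
For the invar segment, free thermal change = 1×10⁻⁶×48×750 = 0.036 mm and elastic change from P = 28560×750/(1950×145×10³) = 0.07575 mm; these oppose, so the net change is 0.0397 mm (segment shortens).

|ΔL| ≈ 0.0397 mm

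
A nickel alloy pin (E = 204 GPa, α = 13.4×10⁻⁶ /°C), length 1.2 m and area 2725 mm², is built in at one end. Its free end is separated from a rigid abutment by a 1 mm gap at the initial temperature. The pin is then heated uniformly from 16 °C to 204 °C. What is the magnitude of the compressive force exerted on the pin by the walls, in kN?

P ≈ 937 kN

Unrestrained expansion: δ_free = αΔT L = 13.4×10⁻⁶ × 188 × 1200 = 3.023 mm.
The gap closes (δ_free > 1 mm) and the wall then resists a further 3.023 − 1 = 2.023 mm of expansion.
Compatibility: PL/(AE) = 2.023 mm, so σ = P/A = E × (2.023/1200) = 343.9 MPa.
P = σA = 343.9 × 2725 = 937.2 kN.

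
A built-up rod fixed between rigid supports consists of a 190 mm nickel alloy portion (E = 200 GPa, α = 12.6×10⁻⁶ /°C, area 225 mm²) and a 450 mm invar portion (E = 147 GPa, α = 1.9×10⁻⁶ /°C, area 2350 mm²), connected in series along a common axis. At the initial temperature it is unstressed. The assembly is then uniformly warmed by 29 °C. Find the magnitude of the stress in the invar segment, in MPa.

σ ≈ 7.26 MPa (compressive)

If the supports were absent, the total length change would be Σ αᵢΔT Lᵢ = 12.6×10⁻⁶×29×190 + 1.9×10⁻⁶×29×450 = 0.09422 mm.
Since the ends are fixed, an axial force P builds up, equal in every segment, with P · Σ Lᵢ/(AᵢEᵢ) = δ_free.
Σ Lᵢ/(AᵢEᵢ) = 190/(225×200×10³) + 450/(2350×147×10³) = 5.525×10⁻⁶ mm/N.
So P = 0.09422 / 5.525×10⁻⁶ = 17.05 kN, compressive.
σ_{invar} = P / A = 17050 / 2350 = 7.257 MPa.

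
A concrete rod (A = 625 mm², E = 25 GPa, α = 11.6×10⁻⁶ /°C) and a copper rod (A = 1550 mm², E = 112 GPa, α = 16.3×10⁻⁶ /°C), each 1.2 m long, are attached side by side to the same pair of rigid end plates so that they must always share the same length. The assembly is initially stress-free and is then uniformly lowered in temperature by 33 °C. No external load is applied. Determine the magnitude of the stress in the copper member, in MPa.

Both members must finish at the same length. With the larger α, the copper tends to over-contract; the plates restrain it, putting the copper in tension and the concrete in compression. With no external load the two internal forces are equal and opposite, magnitude P.
Compatibility of the two members (thermal + elastic change equal): (α₁ − α₂)ΔT = P·[1/(A₁E₁) + 1/(A₂E₂)].
|α₁ − α₂|·ΔT = 4.7×10⁻⁶ × 33 = 0.0001551.
1/(A₁E₁) + 1/(A₂E₂) = 1/(625×25×10³) + 1/(1550×112×10³) = 6.976×10⁻⁸ N⁻¹.
P = 0.0001551 / 6.976×10⁻⁸ = 2223 N = 2.223 kN.
σ_{copper} = P/A₂ = 2223/1550 = 1.434 MPa, tensile.

σ ≈ 1.43 MPa (tensile)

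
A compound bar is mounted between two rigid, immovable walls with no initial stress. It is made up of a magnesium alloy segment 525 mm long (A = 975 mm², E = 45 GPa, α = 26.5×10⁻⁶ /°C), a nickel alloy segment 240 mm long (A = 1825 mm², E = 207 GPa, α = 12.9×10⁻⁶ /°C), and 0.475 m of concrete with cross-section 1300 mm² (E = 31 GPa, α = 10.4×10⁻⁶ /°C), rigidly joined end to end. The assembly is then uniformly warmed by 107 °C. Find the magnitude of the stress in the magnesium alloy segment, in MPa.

Free thermal expansion of the whole bar: Σ αᵢΔT Lᵢ = 26.5×10⁻⁶×107×525 + 12.9×10⁻⁶×107×240 + 10.4×10⁻⁶×107×475 = 2.348 mm.
The rigid supports impose zero overall length change; the single axial force P common to all segments must satisfy P Σ Lᵢ/(AᵢEᵢ) = δ_free.
Σ Lᵢ/(AᵢEᵢ) = 525/(975×45×10³) + 240/(1825×207×10³) + 475/(1300×31×10³) = 2.439×10⁻⁵ mm/N.
So P = 2.348 / 2.439×10⁻⁵ = 96.3 kN, compressive.
σ_{magnesium alloy} = P / A = 96300 / 975 = 98.77 MPa.

σ ≈ 98.8 MPa (compressive)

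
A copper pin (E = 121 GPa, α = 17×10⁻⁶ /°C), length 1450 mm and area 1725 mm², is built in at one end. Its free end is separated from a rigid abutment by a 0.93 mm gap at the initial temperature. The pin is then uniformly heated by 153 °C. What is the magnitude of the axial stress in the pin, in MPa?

σ ≈ 237 MPa (compressive)

If the wall were absent the pin would grow by αΔT L = 17×10⁻⁶ × 153 × 1450 = 3.771 mm.
The gap closes (δ_free > 0.93 mm) and the wall then resists a further 3.771 − 0.93 = 2.841 mm of expansion.
Compatibility: PL/(AE) = 2.841 mm, so σ = P/A = E × (2.841/1450) = 237.1 MPa.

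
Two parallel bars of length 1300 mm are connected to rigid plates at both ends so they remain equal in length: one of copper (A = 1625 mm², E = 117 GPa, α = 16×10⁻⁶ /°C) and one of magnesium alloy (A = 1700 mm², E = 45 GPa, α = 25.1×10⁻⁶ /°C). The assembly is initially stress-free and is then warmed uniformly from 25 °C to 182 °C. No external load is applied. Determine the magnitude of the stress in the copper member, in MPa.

σ ≈ 48 MPa (tensile)

Equilibrium of a rigid end plate with no external load gives equal and opposite internal forces ±P in the two members. Since α_{magnesium alloy} > α_{copper}, heating drives the magnesium alloy into compression and the copper into tension.
Equating the net (thermal + elastic) strains gives |α₁ − α₂|·ΔT = P·[1/(A₁E₁) + 1/(A₂E₂)].
|α₁ − α₂|·ΔT = 9.1×10⁻⁶ × 157 = 0.001429.
1/(A₁E₁) + 1/(A₂E₂) = 1/(1625×117×10³) + 1/(1700×45×10³) = 1.833×10⁻⁸ N⁻¹.
P = 0.001429 / 1.833×10⁻⁸ = 77940 N = 77.94 kN.
σ_{copper} = P/A₁ = 77940/1625 = 47.96 MPa, tensile.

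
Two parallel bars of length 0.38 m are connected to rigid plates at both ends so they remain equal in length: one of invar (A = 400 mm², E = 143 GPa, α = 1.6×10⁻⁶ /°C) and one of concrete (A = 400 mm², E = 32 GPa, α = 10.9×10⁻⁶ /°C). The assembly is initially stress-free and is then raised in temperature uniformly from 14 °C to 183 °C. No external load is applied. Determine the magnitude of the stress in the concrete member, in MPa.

Equilibrium of a rigid end plate with no external load gives equal and opposite internal forces ±P in the two members. Since α_{concrete} > α_{invar}, heating drives the concrete into compression and the invar into tension.
Setting the final lengths equal and cancelling L: (α₁ − α₂)ΔT = P/(A₁E₁) + P/(A₂E₂).
|α₁ − α₂|·ΔT = 9.3×10⁻⁶ × 169 = 0.001572.
1/(A₁E₁) + 1/(A₂E₂) = 1/(400×143×10³) + 1/(400×32×10³) = 9.561×10⁻⁸ N⁻¹.
P = 0.001572 / 9.561×10⁻⁸ = 16440 N = 16.44 kN.
σ_{concrete} = P/A₂ = 16440/400 = 41.1 MPa, compressive.

σ ≈ 41.1 MPa (compressive)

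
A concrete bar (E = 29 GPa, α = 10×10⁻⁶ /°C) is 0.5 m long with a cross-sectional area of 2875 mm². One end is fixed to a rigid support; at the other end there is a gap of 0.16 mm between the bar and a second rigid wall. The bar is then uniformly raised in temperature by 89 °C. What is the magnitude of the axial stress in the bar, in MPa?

σ ≈ 16.5 MPa (compressive)

Unrestrained expansion: δ_free = αΔT L = 10×10⁻⁶ × 89 × 500 = 0.445 mm.
This exceeds the 0.16 mm gap, so the wall pushes back. The portion of expansion that must be recovered elastically is δ_free − gap = 0.445 − 0.16 = 0.285 mm.
That suppressed elongation corresponds to σ = E·Δ/L = 29×10³ × 0.285/500 = 16.53 MPa.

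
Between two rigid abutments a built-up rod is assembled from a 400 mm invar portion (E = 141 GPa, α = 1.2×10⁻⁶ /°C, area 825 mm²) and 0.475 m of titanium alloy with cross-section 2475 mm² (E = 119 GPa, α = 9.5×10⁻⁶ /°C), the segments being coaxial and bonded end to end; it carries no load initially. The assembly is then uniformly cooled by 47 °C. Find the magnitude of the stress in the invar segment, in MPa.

σ ≈ 56.3 MPa (tensile)

With the walls removed the bar would change length by δ_free = Σ αᵢΔT Lᵢ = 1.2×10⁻⁶×47×400 + 9.5×10⁻⁶×47×475 = 0.2346 mm.
The walls prevent any net length change, so an axial force P (same in every segment) develops. Compatibility: P · Σ Lᵢ/(AᵢEᵢ) = δ_free.
Σ Lᵢ/(AᵢEᵢ) = 400/(825×141×10³) + 475/(2475×119×10³) = 5.051×10⁻⁶ mm/N.
So P = 0.2346 / 5.051×10⁻⁶ = 46.45 kN, tensile.
σ_{invar} = P / A = 46450 / 825 = 56.31 MPa.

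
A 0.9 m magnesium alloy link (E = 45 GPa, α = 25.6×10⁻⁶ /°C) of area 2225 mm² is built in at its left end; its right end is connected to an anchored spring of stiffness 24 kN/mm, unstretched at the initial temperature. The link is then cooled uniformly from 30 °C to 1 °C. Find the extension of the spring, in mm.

If the spring were absent the link would shorten by αΔT L = 25.6×10⁻⁶ × 29 × 900 = 0.6682 mm.
Let P be the tensile force in the spring. The link extends elastically by PL/(AE) and the spring stretches by P/k; together these equal δ_free.
P [ L/(AE) + 1/k ] = δ_free → P [ 900/(2225×45×10³) + 1/(24×10³) ] = 0.6682.
P = 0.6682 / 5.066×10⁻⁵ = 13190 N.
Spring extension = P/k = 13190/(24×10³) = 0.5496 mm.

δ ≈ 0.55 mm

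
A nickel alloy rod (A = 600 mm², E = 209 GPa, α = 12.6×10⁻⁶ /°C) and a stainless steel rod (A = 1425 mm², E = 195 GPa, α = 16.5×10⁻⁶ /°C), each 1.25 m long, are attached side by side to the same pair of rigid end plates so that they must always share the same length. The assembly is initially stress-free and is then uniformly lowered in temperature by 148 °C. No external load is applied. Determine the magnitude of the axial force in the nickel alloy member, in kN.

Both members must finish at the same length. With the larger α, the stainless steel tends to over-contract; the plates restrain it, putting the stainless steel in tension and the nickel alloy in compression. With no external load the two internal forces are equal and opposite, magnitude P.
Compatibility of the two members (thermal + elastic change equal): (α₁ − α₂)ΔT = P·[1/(A₁E₁) + 1/(A₂E₂)].
|α₁ − α₂|·ΔT = 3.9×10⁻⁶ × 148 = 0.0005772.
1/(A₁E₁) + 1/(A₂E₂) = 1/(600×209×10³) + 1/(1425×195×10³) = 1.157×10⁻⁸ N⁻¹.
So P = 0.0005772 / 1.157×10⁻⁸ = 49.87 kN.

P ≈ 49.9 kN (compressive in the nickel alloy)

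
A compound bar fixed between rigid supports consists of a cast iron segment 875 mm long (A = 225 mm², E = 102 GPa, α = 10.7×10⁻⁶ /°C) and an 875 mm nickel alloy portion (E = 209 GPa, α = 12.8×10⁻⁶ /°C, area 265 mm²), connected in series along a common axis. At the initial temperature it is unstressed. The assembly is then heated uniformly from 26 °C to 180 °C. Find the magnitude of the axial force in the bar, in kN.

With the walls removed the bar would change length by δ_free = Σ αᵢΔT Lᵢ = 10.7×10⁻⁶×154×875 + 12.8×10⁻⁶×154×875 = 3.167 mm.
The walls prevent any net length change, so an axial force P (same in every segment) develops. Compatibility: P · Σ Lᵢ/(AᵢEᵢ) = δ_free.
Σ Lᵢ/(AᵢEᵢ) = 875/(225×102×10³) + 875/(265×209×10³) = 5.392×10⁻⁵ mm/N.
Hence P = δ_free / Σ(L/AE) = 3.167/5.392×10⁻⁵ = 58.72 kN (compressive).

P ≈ 58.7 kN (compressive)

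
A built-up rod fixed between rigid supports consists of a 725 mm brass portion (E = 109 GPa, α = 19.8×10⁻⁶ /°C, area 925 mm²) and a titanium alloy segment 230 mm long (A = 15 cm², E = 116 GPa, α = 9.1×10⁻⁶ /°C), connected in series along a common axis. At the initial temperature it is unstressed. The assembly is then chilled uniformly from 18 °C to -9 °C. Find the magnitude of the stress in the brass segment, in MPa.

σ ≈ 56.4 MPa (tensile)

If the supports were absent, the total length change would be Σ αᵢΔT Lᵢ = 19.8×10⁻⁶×27×725 + 9.1×10⁻⁶×27×230 = 0.4441 mm.
The walls prevent any net length change, so an axial force P (same in every segment) develops. Compatibility: P · Σ Lᵢ/(AᵢEᵢ) = δ_free.
The series flexibility is Σ Lᵢ/(AᵢEᵢ) = 725/(925×109×10³) + 230/(1500×116×10³) = 8.513×10⁻⁶ mm/N.
Hence P = δ_free / Σ(L/AE) = 0.4441/8.513×10⁻⁶ = 52.17 kN (tensile).
σ_{brass} = P / A = 52170 / 925 = 56.4 MPa.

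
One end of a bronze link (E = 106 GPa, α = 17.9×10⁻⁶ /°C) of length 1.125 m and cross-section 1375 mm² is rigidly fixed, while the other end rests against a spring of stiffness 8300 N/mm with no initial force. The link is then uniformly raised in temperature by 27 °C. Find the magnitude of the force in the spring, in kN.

P ≈ 4.24 kN

Free thermal expansion: δ_free = αΔT L = 17.9×10⁻⁶ × 27 × 1125 = 0.5437 mm.
Let P be the compressive force at the spring. The link shortens elastically by PL/(AE) and the spring compresses by P/k; together these equal δ_free.
So P = δ_free / [L/(AE) + 1/k] = 0.5437 / [ 1125/(1375×106×10³) + 1/(8300) ].
P = 0.5437 / 0.0001282 = 4241 N.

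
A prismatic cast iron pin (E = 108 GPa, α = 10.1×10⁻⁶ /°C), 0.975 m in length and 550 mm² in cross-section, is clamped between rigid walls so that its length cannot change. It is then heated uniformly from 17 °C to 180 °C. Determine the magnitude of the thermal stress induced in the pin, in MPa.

σ ≈ 178 MPa (compressive)

Because both ends are immovable the net strain is zero, and the suppressed thermal strain is αΔT = 10.1×10⁻⁶ × 163 = 1646.3×10⁻⁶.
σ = EαΔT = 108×10³ × 10.1×10⁻⁶ × 163 = 177.8 MPa (compressive; the pin is trying to expand).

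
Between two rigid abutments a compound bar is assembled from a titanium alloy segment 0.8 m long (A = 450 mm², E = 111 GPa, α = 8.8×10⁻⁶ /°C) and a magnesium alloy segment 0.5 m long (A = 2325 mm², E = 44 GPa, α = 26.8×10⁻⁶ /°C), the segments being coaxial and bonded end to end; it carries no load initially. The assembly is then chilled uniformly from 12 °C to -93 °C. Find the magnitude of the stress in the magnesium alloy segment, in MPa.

If the supports were absent, the total length change would be Σ αᵢΔT Lᵢ = 8.8×10⁻⁶×105×800 + 26.8×10⁻⁶×105×500 = 2.146 mm.
The rigid supports impose zero overall length change; the single axial force P common to all segments must satisfy P Σ Lᵢ/(AᵢEᵢ) = δ_free.
The series flexibility is Σ Lᵢ/(AᵢEᵢ) = 800/(450×111×10³) + 500/(2325×44×10³) = 2.09×10⁻⁵ mm/N.
Hence P = δ_free / Σ(L/AE) = 2.146/2.09×10⁻⁵ = 102.7 kN (tensile).
σ_{magnesium alloy} = P / A = 102700 / 2325 = 44.16 MPa.

σ ≈ 44.2 MPa (tensile)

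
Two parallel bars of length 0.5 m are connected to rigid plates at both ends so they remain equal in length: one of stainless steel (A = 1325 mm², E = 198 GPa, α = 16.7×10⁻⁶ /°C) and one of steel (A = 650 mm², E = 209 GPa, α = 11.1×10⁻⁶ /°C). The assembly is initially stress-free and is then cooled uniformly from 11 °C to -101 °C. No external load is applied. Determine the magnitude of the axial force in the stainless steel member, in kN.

P ≈ 56.1 kN (tensile in the stainless steel)

Equilibrium of a rigid end plate with no external load gives equal and opposite internal forces ±P in the two members. Since α_{stainless steel} > α_{steel}, cooling drives the stainless steel into tension and the steel into compression.
Compatibility of the two members (thermal + elastic change equal): (α₁ − α₂)ΔT = P·[1/(A₁E₁) + 1/(A₂E₂)].
|α₁ − α₂|·ΔT = 5.6×10⁻⁶ × 112 = 0.0006272.
1/(A₁E₁) + 1/(A₂E₂) = 1/(1325×198×10³) + 1/(650×209×10³) = 1.117×10⁻⁸ N⁻¹.
So P = 0.0006272 / 1.117×10⁻⁸ = 56.14 kN.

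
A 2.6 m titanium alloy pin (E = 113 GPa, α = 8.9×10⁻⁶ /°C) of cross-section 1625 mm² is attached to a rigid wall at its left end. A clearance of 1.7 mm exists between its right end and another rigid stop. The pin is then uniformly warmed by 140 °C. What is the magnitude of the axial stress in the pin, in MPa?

Unrestrained expansion: δ_free = αΔT L = 8.9×10⁻⁶ × 140 × 2600 = 3.24 mm.
This exceeds the 1.7 mm gap, so the wall pushes back. The portion of expansion that must be recovered elastically is δ_free − gap = 3.24 − 1.7 = 1.54 mm.
So σ = E(δ_free − g)/L = 113×10³ × 1.54/2600 = 66.91 MPa.

σ ≈ 66.9 MPa (compressive)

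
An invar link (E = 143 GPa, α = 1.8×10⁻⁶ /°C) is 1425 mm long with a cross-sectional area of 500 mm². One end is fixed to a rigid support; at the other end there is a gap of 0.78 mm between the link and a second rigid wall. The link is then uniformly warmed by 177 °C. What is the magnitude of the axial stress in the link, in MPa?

σ ≈ 0 MPa

Free thermal elongation = αΔT L = 1.8×10⁻⁶ × 177 × 1425 = 0.454 mm.
Since δ_free = 0.454 mm is less than the 0.78 mm gap, the link never touches the wall. No axial force develops.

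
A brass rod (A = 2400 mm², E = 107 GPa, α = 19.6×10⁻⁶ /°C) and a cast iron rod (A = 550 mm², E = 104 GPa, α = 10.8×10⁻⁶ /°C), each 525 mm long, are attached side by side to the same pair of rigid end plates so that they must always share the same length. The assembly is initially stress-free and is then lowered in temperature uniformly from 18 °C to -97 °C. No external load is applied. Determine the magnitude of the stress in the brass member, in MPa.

σ ≈ 19.7 MPa (tensile)

Equilibrium of a rigid end plate with no external load gives equal and opposite internal forces ±P in the two members. Since α_{brass} > α_{cast iron}, cooling drives the brass into tension and the cast iron into compression.
Equating the net (thermal + elastic) strains gives |α₁ − α₂|·ΔT = P·[1/(A₁E₁) + 1/(A₂E₂)].
|α₁ − α₂|·ΔT = 8.8×10⁻⁶ × 115 = 0.001012.
1/(A₁E₁) + 1/(A₂E₂) = 1/(2400×107×10³) + 1/(550×104×10³) = 2.138×10⁻⁸ N⁻¹.
So P = 0.001012 / 2.138×10⁻⁸ = 47.34 kN.
σ_{brass} = P/A₁ = 47340/2400 = 19.73 MPa, tensile.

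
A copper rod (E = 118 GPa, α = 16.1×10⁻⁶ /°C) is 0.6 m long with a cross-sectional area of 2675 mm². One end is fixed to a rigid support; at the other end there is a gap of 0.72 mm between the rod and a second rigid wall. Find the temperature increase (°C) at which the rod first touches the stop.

ΔT ≈ 74.5 °C

The gap closes when αΔT L = 0.72 mm, since the rod is still unstressed at that instant.
ΔT = 0.72 / (16.1×10⁻⁶ × 600) = 74.53 °C.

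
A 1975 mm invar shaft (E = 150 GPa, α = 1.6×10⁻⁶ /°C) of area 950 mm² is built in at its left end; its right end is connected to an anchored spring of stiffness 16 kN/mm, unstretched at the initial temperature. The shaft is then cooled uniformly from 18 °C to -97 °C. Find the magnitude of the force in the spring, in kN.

If the spring were absent the shaft would shorten by αΔT L = 1.6×10⁻⁶ × 115 × 1975 = 0.3634 mm.
With a force P in the spring, the elastic change of the shaft is PL/(AE) and that of the spring is P/k; compatibility requires their sum to equal δ_free.
So P = δ_free / [L/(AE) + 1/k] = 0.3634 / [ 1975/(950×150×10³) + 1/(16×10³) ].
P = 0.3634 / 7.636×10⁻⁵ = 4759 N.

P ≈ 4.76 kN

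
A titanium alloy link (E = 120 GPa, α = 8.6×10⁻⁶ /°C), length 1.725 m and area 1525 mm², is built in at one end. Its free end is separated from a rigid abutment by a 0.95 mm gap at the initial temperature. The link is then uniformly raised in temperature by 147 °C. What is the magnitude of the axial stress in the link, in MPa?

If the wall were absent the link would grow by αΔT L = 8.6×10⁻⁶ × 147 × 1725 = 2.181 mm.
After closing the 0.95 mm clearance, 2.181 − 0.95 = 1.231 mm of expansion remains to be suppressed by the wall.
Compatibility: PL/(AE) = 1.231 mm, so σ = P/A = E × (1.231/1725) = 85.62 MPa.

σ ≈ 85.6 MPa (compressive)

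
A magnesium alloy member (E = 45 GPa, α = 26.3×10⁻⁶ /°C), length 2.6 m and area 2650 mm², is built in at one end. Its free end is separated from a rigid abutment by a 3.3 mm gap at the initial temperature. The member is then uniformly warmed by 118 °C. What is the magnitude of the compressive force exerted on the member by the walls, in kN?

P ≈ 219 kN

Free thermal elongation = αΔT L = 26.3×10⁻⁶ × 118 × 2600 = 8.069 mm.
This exceeds the 3.3 mm gap, so the wall pushes back. The portion of expansion that must be recovered elastically is δ_free − gap = 8.069 − 3.3 = 4.769 mm.
Compatibility: PL/(AE) = 4.769 mm, so σ = P/A = E × (4.769/2600) = 82.54 MPa.
Force on the wall = σA = 82.54 × 2650 mm² = 218.7 kN.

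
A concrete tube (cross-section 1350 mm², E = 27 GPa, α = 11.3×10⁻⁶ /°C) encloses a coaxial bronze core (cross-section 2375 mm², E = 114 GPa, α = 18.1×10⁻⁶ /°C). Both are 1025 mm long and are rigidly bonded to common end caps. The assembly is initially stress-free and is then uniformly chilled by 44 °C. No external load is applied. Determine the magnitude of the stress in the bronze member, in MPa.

σ ≈ 4.05 MPa (tensile)

Both members must finish at the same length. With the larger α, the bronze tends to over-contract; the plates restrain it, putting the bronze in tension and the concrete in compression. With no external load the two internal forces are equal and opposite, magnitude P.
Compatibility of the two members (thermal + elastic change equal): (α₁ − α₂)ΔT = P·[1/(A₁E₁) + 1/(A₂E₂)].
|α₁ − α₂|·ΔT = 6.8×10⁻⁶ × 44 = 0.0002992.
1/(A₁E₁) + 1/(A₂E₂) = 1/(1350×27×10³) + 1/(2375×114×10³) = 3.113×10⁻⁸ N⁻¹.
So P = 0.0002992 / 3.113×10⁻⁸ = 9.612 kN.
σ_{bronze} = P/A₂ = 9612/2375 = 4.047 MPa, tensile.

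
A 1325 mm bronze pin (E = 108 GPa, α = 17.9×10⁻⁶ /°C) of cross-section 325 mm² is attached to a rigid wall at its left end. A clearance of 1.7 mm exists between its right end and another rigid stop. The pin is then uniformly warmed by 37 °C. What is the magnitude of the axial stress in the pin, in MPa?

If the wall were absent the pin would grow by αΔT L = 17.9×10⁻⁶ × 37 × 1325 = 0.8775 mm.
This is smaller than the 1.7 mm clearance, so the pin expands freely without reaching the stop — the stress is zero.

σ ≈ 0 MPa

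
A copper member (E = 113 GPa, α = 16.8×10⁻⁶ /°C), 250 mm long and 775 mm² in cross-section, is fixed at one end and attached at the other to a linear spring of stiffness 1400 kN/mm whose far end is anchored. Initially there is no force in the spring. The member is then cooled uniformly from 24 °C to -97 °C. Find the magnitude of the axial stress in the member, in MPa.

If the spring were absent the member would shorten by αΔT L = 16.8×10⁻⁶ × 121 × 250 = 0.5082 mm.
Let P be the tensile force in the spring. The member extends elastically by PL/(AE) and the spring stretches by P/k; together these equal δ_free.
P [ L/(AE) + 1/k ] = δ_free → P [ 250/(775×113×10³) + 1/(1400×10³) ] = 0.5082.
P = 0.5082 / 3.569×10⁻⁶ = 142400 N.
σ = P/A = 142400/775 = 183.7 MPa.

σ ≈ 184 MPa (tensile)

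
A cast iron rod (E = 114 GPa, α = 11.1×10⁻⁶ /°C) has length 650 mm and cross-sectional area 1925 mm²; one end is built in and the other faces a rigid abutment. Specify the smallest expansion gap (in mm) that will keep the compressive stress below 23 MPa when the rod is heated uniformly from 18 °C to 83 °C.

With no wall the rod would lengthen by αΔT L = 11.1×10⁻⁶ × 65 × 650 = 0.469 mm.
At the allowable stress the elastic shortening the wall may impose is σL/E = 23 × 650 / (114×10³) = 0.1311 mm.
So the gap has to take up the difference, g_min = δ_free − σL/E = 0.469 − 0.1311 = 0.3378 mm.

g ≈ 0.338 mm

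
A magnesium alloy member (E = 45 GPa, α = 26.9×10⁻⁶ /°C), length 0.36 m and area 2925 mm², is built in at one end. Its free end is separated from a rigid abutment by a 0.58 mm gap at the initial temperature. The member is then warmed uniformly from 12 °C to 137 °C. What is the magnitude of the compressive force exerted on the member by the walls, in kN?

P ≈ 231 kN

Free thermal elongation = αΔT L = 26.9×10⁻⁶ × 125 × 360 = 1.21 mm.
The gap closes (δ_free > 0.58 mm) and the wall then resists a further 1.21 − 0.58 = 0.6305 mm of expansion.
Compatibility: PL/(AE) = 0.6305 mm, so σ = P/A = E × (0.6305/360) = 78.81 MPa.
Force on the wall = σA = 78.81 × 2925 mm² = 230.5 kN.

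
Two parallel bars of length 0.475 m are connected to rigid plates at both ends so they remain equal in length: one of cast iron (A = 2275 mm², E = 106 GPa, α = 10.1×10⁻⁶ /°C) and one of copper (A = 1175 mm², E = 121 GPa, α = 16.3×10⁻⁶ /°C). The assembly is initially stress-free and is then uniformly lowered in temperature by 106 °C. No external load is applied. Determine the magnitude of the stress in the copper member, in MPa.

Equilibrium of a rigid end plate with no external load gives equal and opposite internal forces ±P in the two members. Since α_{copper} > α_{cast iron}, cooling drives the copper into tension and the cast iron into compression.
Compatibility of the two members (thermal + elastic change equal): (α₁ − α₂)ΔT = P·[1/(A₁E₁) + 1/(A₂E₂)].
|α₁ − α₂|·ΔT = 6.2×10⁻⁶ × 106 = 0.0006572.
1/(A₁E₁) + 1/(A₂E₂) = 1/(2275×106×10³) + 1/(1175×121×10³) = 1.118×10⁻⁸ N⁻¹.
P = 0.0006572 / 1.118×10⁻⁸ = 58780 N = 58.78 kN.
σ_{copper} = P/A₂ = 58780/1175 = 50.03 MPa, tensile.

σ ≈ 50 MPa (tensile)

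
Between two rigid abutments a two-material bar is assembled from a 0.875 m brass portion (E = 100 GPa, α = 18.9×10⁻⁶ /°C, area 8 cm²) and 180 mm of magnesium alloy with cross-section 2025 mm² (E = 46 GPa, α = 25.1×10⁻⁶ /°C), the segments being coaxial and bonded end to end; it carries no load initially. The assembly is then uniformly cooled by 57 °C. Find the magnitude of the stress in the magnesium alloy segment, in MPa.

If the supports were absent, the total length change would be Σ αᵢΔT Lᵢ = 18.9×10⁻⁶×57×875 + 25.1×10⁻⁶×57×180 = 1.2 mm.
The walls prevent any net length change, so an axial force P (same in every segment) develops. Compatibility: P · Σ Lᵢ/(AᵢEᵢ) = δ_free.
Σ Lᵢ/(AᵢEᵢ) = 875/(800×100×10³) + 180/(2025×46×10³) = 1.287×10⁻⁵ mm/N.
So P = 1.2 / 1.287×10⁻⁵ = 93.25 kN, tensile.
σ_{magnesium alloy} = P / A = 93250 / 2025 = 46.05 MPa.

σ ≈ 46.1 MPa (tensile)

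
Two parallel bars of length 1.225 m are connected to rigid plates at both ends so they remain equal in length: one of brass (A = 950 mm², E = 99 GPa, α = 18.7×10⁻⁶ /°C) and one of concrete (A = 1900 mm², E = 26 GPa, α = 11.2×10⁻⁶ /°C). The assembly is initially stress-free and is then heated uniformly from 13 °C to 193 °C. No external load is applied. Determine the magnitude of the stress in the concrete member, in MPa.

Both members must finish at the same length. With the larger α, the brass tends to over-expand; the plates restrain it, putting the brass in compression and the concrete in tension. With no external load the two internal forces are equal and opposite, magnitude P.
Setting the final lengths equal and cancelling L: (α₁ − α₂)ΔT = P/(A₁E₁) + P/(A₂E₂).
|α₁ − α₂|·ΔT = 7.5×10⁻⁶ × 180 = 0.00135.
1/(A₁E₁) + 1/(A₂E₂) = 1/(950×99×10³) + 1/(1900×26×10³) = 3.088×10⁻⁸ N⁻¹.
So P = 0.00135 / 3.088×10⁻⁸ = 43.72 kN.
σ_{concrete} = P/A₂ = 43720/1900 = 23.01 MPa, tensile.

σ ≈ 23 MPa (tensile)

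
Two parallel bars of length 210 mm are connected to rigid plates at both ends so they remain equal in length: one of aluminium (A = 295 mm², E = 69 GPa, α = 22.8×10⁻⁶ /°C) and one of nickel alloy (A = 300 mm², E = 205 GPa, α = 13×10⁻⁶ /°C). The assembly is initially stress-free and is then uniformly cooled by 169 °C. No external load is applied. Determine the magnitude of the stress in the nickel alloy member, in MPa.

σ ≈ 84.4 MPa (compressive)

Equilibrium of a rigid end plate with no external load gives equal and opposite internal forces ±P in the two members. Since α_{aluminium} > α_{nickel alloy}, cooling drives the aluminium into tension and the nickel alloy into compression.
Setting the final lengths equal and cancelling L: (α₁ − α₂)ΔT = P/(A₁E₁) + P/(A₂E₂).
|α₁ − α₂|·ΔT = 9.8×10⁻⁶ × 169 = 0.001656.
1/(A₁E₁) + 1/(A₂E₂) = 1/(295×69×10³) + 1/(300×205×10³) = 6.539×10⁻⁸ N⁻¹.
P = 0.001656 / 6.539×10⁻⁸ = 25330 N = 25.33 kN.
σ_{nickel alloy} = P/A₂ = 25330/300 = 84.43 MPa, compressive.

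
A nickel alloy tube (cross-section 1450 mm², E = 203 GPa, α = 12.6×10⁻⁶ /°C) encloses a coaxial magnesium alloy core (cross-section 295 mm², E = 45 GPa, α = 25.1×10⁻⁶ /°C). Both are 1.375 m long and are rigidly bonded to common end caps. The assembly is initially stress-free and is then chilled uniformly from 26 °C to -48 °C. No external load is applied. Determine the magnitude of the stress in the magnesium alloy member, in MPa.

σ ≈ 39.8 MPa (tensile)

The magnesium alloy has the larger α, so on cooling it would change length more than the nickel alloy if both were free. The rigid plates force a common final length, so the magnesium alloy is put into tension and the nickel alloy into compression, with equal and opposite forces P (no external load).
Equating the net (thermal + elastic) strains gives |α₁ − α₂|·ΔT = P·[1/(A₁E₁) + 1/(A₂E₂)].
|α₁ − α₂|·ΔT = 12.5×10⁻⁶ × 74 = 0.000925.
1/(A₁E₁) + 1/(A₂E₂) = 1/(1450×203×10³) + 1/(295×45×10³) = 7.873×10⁻⁸ N⁻¹.
So P = 0.000925 / 7.873×10⁻⁸ = 11.75 kN.
σ_{magnesium alloy} = P/A₂ = 11750/295 = 39.83 MPa, tensile.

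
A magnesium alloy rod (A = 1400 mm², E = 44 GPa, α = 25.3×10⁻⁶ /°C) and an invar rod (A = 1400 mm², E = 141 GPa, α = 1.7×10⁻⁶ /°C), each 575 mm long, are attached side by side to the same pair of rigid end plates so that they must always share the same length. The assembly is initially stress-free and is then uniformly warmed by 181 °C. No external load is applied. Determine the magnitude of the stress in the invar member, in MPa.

The magnesium alloy has the larger α, so on heating it would change length more than the invar if both were free. The rigid plates force a common final length, so the magnesium alloy is put into compression and the invar into tension, with equal and opposite forces P (no external load).
Compatibility of the two members (thermal + elastic change equal): (α₁ − α₂)ΔT = P·[1/(A₁E₁) + 1/(A₂E₂)].
|α₁ − α₂|·ΔT = 23.6×10⁻⁶ × 181 = 0.004272.
1/(A₁E₁) + 1/(A₂E₂) = 1/(1400×44×10³) + 1/(1400×141×10³) = 2.13×10⁻⁸ N⁻¹.
So P = 0.004272 / 2.13×10⁻⁸ = 200.5 kN.
σ_{invar} = P/A₂ = 200500/1400 = 143.2 MPa, tensile.

σ ≈ 143 MPa (tensile)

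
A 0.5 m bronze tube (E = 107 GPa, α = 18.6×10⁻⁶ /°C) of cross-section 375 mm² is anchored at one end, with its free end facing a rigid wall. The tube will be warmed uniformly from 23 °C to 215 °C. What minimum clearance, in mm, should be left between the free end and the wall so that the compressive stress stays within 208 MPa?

Free expansion if unrestrained: δ_free = αΔT L = 18.6×10⁻⁶ × 192 × 500 = 1.786 mm.
A stress of 208 MPa corresponds to the wall pushing the tube back by σL/E = 208×500/(107×10³) = 0.972 mm.
The gap must absorb the remainder: g_min = 1.786 − 0.972 = 0.8136 mm.

g ≈ 0.814 mm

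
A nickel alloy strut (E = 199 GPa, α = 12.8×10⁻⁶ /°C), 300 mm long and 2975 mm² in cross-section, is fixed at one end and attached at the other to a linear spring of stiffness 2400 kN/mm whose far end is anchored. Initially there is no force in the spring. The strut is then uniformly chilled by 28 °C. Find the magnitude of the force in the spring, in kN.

P ≈ 116 kN

The unrestrained thermal change is αΔT L = 12.8×10⁻⁶ × 28 × 300 = 0.1075 mm.
With a force P in the spring, the elastic change of the strut is PL/(AE) and that of the spring is P/k; compatibility requires their sum to equal δ_free.
So P = δ_free / [L/(AE) + 1/k] = 0.1075 / [ 300/(2975×199×10³) + 1/(2400×10³) ].
P = 0.1075 / 9.234×10⁻⁷ = 116400 N.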